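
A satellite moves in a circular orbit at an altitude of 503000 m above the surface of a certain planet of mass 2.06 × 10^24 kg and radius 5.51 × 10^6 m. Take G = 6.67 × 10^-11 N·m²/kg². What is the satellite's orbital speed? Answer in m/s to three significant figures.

Orbital radius r = R + h = 5.51 × 10^6 + 503000 = 6.013 × 10^6 m.
Gravity supplies the centripetal force: G M m / r² = m v² / r, so v = √(GM/r).
v = √(6.67 × 10^-11 × 2.06 × 10^24 / 6.013 × 10^6) = √(2.285 × 10^7) = 4780 m/s.

4780 m/s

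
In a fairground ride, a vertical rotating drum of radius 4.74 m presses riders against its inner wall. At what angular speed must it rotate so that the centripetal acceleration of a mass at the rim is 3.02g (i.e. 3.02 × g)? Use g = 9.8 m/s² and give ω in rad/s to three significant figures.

2.50 rad/s

Centripetal acceleration a_c = ω²r. Setting ω²r = 3.02g:
ω = √(3.02g / r) = √(3.02 × 9.8 / 4.74) = √6.244 = 2.499 rad/s.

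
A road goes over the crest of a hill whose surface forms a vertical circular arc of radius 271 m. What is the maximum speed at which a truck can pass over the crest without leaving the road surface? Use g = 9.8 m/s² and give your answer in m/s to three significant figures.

51.5 m/s

At the crest the centre of the circle is below the truck, so the net downward (centripetal) force is mg − N = mv²/r.
The truck leaves the road when N → 0, giving v_max = √(g r) = √(9.8 × 271) = 51.53 m/s.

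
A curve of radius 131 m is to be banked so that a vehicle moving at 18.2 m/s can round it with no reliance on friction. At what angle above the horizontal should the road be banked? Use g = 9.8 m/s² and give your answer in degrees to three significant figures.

14.5°

For a frictionless banked turn: horizontally N sinθ = mv²/r and vertically N cosθ = mg.
Dividing: tanθ = v²/(r g) = (18.2)²/(131 × 9.8) = 331.2/1284 = 0.2580.
θ = arctan(0.2580) = 14.47°.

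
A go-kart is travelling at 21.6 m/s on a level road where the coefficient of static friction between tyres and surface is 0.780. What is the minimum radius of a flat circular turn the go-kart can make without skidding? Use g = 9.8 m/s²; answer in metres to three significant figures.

61.0 m

At the limit, μ_s m g = m v²/r, so r_min = v²/(μ_s g) = (21.6)²/(0.780 × 9.8) = 466.6/7.644 = 61.04 m.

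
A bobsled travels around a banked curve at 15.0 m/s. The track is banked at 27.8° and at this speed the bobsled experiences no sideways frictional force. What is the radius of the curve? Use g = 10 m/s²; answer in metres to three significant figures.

Frictionless banking: tanθ = v²/(rg), so r = v²/(g tanθ).
r = (15.0)²/(10.0 × tan 27.8°) = 225.0/(10.0 × 0.5272) = 225.0/5.272 = 42.68 m.

42.7 m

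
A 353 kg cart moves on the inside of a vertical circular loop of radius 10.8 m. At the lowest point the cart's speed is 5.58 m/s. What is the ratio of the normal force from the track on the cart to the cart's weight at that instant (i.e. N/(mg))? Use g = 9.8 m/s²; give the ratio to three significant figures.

At the bottom, N − mg = mv²/r, so N = m(v²/r + g) and N/(mg) = v²/(rg) + 1 = (5.58)²/(10.8 × 9.8) + 1 = 0.2942 + 1 = 1.294.

1.29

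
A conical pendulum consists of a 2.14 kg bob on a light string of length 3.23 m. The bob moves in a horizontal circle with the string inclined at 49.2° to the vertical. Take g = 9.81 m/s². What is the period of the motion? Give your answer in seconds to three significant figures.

r = L sinθ = 2.445 m. From T sinθ = mω²r and T cosθ = mg: tanθ = ω²r/g, so ω² = g tanθ / r = g/(L cosθ).
ω = √(g/(L cosθ)) = √(9.81/(3.23 × 0.6534)) = √4.648 = 2.156 rad/s.
Period = 2π/ω = 2.914 s.

2.91 s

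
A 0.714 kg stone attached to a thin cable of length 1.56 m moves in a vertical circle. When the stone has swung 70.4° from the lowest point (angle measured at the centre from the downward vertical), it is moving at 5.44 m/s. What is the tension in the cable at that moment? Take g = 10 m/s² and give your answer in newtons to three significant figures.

Take the radial direction toward the centre of the circle as positive. The component of the weight along the string toward the centre is −mg cos φ (φ measured from the bottom), so Newton's second law along the string gives T − mg cos φ = m v²/r.
cos 70.4° = 0.3355, so T = m(v²/r + g cos φ) = 0.714 × ((5.44)²/1.56 + 10.0 × 0.3355) = 0.714 × (18.97 + (3.355)) = 0.714 × 22.32 = 15.94 N.

15.9 N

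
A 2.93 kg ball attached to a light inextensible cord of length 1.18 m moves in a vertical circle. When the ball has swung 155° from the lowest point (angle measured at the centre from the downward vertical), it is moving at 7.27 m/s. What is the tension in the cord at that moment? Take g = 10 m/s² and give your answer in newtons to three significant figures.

Take the radial direction toward the centre of the circle as positive. The component of the weight along the string toward the centre is −mg cos φ (φ measured from the bottom), so Newton's second law along the string gives T − mg cos φ = m v²/r.
cos 155° = -0.9063, so T = m(v²/r + g cos φ) = 2.93 × ((7.27)²/1.18 + 10.0 × -0.9063) = 2.93 × (44.79 + (-9.063)) = 2.93 × 35.73 = 104.7 N.

105 N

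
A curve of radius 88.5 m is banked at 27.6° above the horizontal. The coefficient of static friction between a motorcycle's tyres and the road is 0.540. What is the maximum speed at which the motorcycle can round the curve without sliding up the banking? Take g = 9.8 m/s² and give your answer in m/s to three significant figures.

35.8 m/s

At the maximum speed, friction acts down the slope at its limiting value f = μN. Radially (horizontal, toward centre): N sinθ + μN cosθ = mv²/r. Vertically: N cosθ − μN sinθ = mg.
Dividing: v² = r g (sinθ + μcosθ)/(cosθ − μsinθ).
sinθ + μcosθ = 0.4633 + 0.540×0.8862 = 0.9418; cosθ − μsinθ = 0.8862 − 0.540×0.4633 = 0.6360.
v² = 88.5 × 9.8 × 0.9418/0.6360 = 1284 m²/s², so v = 35.84 m/s.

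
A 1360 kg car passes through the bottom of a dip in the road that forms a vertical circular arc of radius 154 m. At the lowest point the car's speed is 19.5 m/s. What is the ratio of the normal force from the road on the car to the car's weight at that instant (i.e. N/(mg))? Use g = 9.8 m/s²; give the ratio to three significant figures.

1.25

At the bottom, N − mg = mv²/r, so N = m(v²/r + g) and N/(mg) = v²/(rg) + 1 = (19.5)²/(154 × 9.8) + 1 = 0.2520 + 1 = 1.252.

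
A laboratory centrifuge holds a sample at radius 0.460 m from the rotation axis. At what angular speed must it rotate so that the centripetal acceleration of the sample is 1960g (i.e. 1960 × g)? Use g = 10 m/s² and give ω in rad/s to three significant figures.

206 rad/s

Centripetal acceleration a_c = ω²r. Setting ω²r = 1960g:
ω = √(1960g / r) = √(1960 × 10.0 / 0.460) = √42610 = 206.4 rad/s.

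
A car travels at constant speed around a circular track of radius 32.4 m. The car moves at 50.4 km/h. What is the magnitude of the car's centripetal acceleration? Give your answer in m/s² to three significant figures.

v = 50.4 km/h = 50.4/3.6 = 14.00 m/s.
a_c = v²/r = (14.00)²/32.4 = 196.0/32.4 = 6.049 m/s².

6.05 m/s²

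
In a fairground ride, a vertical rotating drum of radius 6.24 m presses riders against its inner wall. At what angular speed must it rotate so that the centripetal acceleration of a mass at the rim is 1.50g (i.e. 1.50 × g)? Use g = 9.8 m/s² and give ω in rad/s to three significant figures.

1.53 rad/s

Centripetal acceleration a_c = ω²r. Setting ω²r = 1.50g:
ω = √(1.50g / r) = √(1.50 × 9.8 / 6.24) = √2.356 = 1.535 rad/s.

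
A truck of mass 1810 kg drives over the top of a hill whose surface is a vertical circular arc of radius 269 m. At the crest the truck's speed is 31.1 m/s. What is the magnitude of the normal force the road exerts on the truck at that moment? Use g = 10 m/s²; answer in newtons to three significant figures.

11600 N

At the crest the centripetal acceleration points downward (toward the centre of the arc), so mg − N = mv²/r.
N = m(g − v²/r) = 1810 × (10.0 − (31.1)²/269) = 1810 × (10.0 − 3.596) = 1810 × 6.404 = 11590 N.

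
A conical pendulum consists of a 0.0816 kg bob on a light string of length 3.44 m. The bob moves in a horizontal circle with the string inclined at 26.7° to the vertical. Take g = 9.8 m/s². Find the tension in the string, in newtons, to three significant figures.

Vertically the bob has no acceleration, so T cosθ = mg.
T = mg/cosθ = 0.0816 × 9.8 / cos 26.7° = 0.7997/0.8934 = 0.8951 N.

0.895 N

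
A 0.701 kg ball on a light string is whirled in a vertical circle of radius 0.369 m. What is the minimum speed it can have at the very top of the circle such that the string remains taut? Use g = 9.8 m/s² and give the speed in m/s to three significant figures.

1.90 m/s

At the highest point the centre is directly below, so both the weight and T act inward: T + mg = mv²/r.
At minimum speed T → 0, so mg = mv_min²/r ⇒ v_min = √(g r) = √(9.8 × 0.369) = 1.902 m/s.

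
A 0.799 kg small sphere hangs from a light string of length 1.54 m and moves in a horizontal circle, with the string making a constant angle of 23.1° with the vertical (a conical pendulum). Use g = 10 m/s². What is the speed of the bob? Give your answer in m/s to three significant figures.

The radius of the circle is r = L sinθ = 1.54 × sin 23.1° = 0.6042 m.
Horizontally T sinθ = mv²/r and vertically T cosθ = mg, so tanθ = v²/(rg).
v = √(r g tanθ) = √(0.6042 × 10.0 × 0.4265) = √2.577 = 1.605 m/s.

1.61 m/s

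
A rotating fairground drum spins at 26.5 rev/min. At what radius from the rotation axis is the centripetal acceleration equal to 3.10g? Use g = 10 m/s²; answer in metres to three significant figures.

4.03 m

ω = 26.5 rev/min × 2π/60 = 2.775 rad/s.
a_c = ω²r = 3.10g ⇒ r = 3.10 × 10.0 / (2.775)² = 31.00/7.701 = 4.025 m.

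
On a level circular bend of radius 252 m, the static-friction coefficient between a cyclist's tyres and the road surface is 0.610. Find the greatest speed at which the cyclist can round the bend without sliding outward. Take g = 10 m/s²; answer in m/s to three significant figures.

Friction provides the centripetal force on a flat curve. At maximum speed it is at its limiting value: μ_s m g = m v²/r.
Mass cancels: v_max = √(μ_s g r) = √(0.610 × 10.0 × 252) = √1537 = 39.21 m/s.

39.2 m/s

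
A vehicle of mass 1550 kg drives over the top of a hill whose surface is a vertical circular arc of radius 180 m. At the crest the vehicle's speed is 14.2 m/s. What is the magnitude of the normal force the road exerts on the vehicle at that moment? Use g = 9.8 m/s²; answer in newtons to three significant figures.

At the crest the centripetal acceleration points downward (toward the centre of the arc), so mg − N = mv²/r.
N = m(g − v²/r) = 1550 × (9.8 − (14.2)²/180) = 1550 × (9.8 − 1.120) = 1550 × 8.680 = 13450 N.

13500 N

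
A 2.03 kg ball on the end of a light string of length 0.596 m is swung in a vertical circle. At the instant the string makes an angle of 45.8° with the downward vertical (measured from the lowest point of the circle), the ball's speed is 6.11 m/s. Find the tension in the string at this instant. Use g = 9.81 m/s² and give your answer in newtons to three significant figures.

Take the radial direction toward the centre of the circle as positive. The component of the weight along the string toward the centre is −mg cos φ (φ measured from the bottom), so Newton's second law along the string gives T − mg cos φ = m v²/r.
cos 45.8° = 0.6972, so T = m(v²/r + g cos φ) = 2.03 × ((6.11)²/0.596 + 9.81 × 0.6972) = 2.03 × (62.64 + (6.839)) = 2.03 × 69.48 = 141.0 N.

141 N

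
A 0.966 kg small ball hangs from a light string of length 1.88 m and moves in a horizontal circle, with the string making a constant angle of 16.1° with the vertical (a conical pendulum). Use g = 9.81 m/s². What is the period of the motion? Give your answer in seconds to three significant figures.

r = L sinθ = 0.5214 m. From T sinθ = mω²r and T cosθ = mg: tanθ = ω²r/g, so ω² = g tanθ / r = g/(L cosθ).
ω = √(g/(L cosθ)) = √(9.81/(1.88 × 0.9608)) = √5.431 = 2.330 rad/s.
Period = 2π/ω = 2.696 s.

2.70 s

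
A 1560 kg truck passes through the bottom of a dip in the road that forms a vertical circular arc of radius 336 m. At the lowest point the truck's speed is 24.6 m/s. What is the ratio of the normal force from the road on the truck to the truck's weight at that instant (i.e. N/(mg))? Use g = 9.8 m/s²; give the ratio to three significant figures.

At the bottom, N − mg = mv²/r, so N = m(v²/r + g) and N/(mg) = v²/(rg) + 1 = (24.6)²/(336 × 9.8) + 1 = 0.1838 + 1 = 1.184.

1.18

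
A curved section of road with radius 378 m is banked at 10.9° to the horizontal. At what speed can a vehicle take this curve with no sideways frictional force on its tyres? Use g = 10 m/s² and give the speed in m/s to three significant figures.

27.0 m/s

On a frictionless banked curve, N sinθ = mv²/r and N cosθ = mg, so tanθ = v²/(rg).
v = √(r g tanθ) = √(378 × 10.0 × tan 10.9°) = √(378 × 10.0 × 0.1926) = √727.9 = 26.98 m/s.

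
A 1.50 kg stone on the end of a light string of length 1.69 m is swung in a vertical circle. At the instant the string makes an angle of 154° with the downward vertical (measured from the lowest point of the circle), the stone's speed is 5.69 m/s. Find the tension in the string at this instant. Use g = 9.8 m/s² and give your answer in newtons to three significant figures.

15.5 N

Take the radial direction toward the centre of the circle as positive. The component of the weight along the string toward the centre is −mg cos φ (φ measured from the bottom), so Newton's second law along the string gives T − mg cos φ = m v²/r.
cos 154° = -0.8988, so T = m(v²/r + g cos φ) = 1.50 × ((5.69)²/1.69 + 9.8 × -0.8988) = 1.50 × (19.16 + (-8.808)) = 1.50 × 10.35 = 15.52 N.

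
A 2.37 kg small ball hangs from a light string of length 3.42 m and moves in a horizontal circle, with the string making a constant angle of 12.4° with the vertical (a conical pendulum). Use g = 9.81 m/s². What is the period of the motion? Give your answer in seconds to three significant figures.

r = L sinθ = 0.7344 m. From T sinθ = mω²r and T cosθ = mg: tanθ = ω²r/g, so ω² = g tanθ / r = g/(L cosθ).
ω = √(g/(L cosθ)) = √(9.81/(3.42 × 0.9767)) = √2.937 = 1.714 rad/s.
Period = 2π/ω = 3.666 s.

3.67 s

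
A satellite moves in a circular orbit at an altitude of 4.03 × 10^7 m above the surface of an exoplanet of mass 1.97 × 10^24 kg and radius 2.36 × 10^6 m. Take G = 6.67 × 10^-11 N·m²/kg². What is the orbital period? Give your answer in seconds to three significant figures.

r = R + h = 2.36 × 10^6 + 4.03 × 10^7 = 4.266 × 10^7 m. Gravity provides the centripetal force: G M m / r² = m v² / r ⇒ v = √(GM/r) = 1755 m/s.
T = 2πr/v = 2π × 4.266 × 10^7 / 1755 = 152700 s.

153000 s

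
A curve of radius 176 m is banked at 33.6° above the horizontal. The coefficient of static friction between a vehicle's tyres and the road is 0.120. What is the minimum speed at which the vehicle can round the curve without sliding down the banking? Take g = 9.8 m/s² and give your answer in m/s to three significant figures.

At the minimum speed, friction acts up the slope at its limiting value f = μN. Radially (horizontal, toward centre): N sinθ − μN cosθ = mv²/r. Vertically: N cosθ + μN sinθ = mg.
Dividing: v² = r g (sinθ − μcosθ)/(cosθ + μsinθ).
sinθ − μcosθ = 0.5534 − 0.120×0.8329 = 0.4534; cosθ + μsinθ = 0.8329 + 0.120×0.5534 = 0.8993.
v² = 176 × 9.8 × 0.4534/0.8993 = 869.6 m²/s², so v = 29.49 m/s.

29.5 m/s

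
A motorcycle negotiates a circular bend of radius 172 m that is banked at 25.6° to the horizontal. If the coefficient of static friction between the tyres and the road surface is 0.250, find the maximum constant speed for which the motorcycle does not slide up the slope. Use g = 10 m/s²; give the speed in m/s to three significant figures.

37.7 m/s

At the maximum speed, friction acts down the slope at its limiting value f = μN. Radially (horizontal, toward centre): N sinθ + μN cosθ = mv²/r. Vertically: N cosθ − μN sinθ = mg.
Dividing: v² = r g (sinθ + μcosθ)/(cosθ − μsinθ).
sinθ + μcosθ = 0.4321 + 0.250×0.9018 = 0.6575; cosθ − μsinθ = 0.9018 − 0.250×0.4321 = 0.7938.
v² = 172 × 10.0 × 0.6575/0.7938 = 1425 m²/s², so v = 37.75 m/s.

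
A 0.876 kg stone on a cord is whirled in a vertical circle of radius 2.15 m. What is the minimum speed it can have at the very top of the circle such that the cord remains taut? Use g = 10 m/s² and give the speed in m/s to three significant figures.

At the highest point the centre is directly below, so both the weight and T act inward: T + mg = mv²/r.
At minimum speed T → 0, so mg = mv_min²/r ⇒ v_min = √(g r) = √(10.0 × 2.15) = 4.637 m/s.

4.64 m/s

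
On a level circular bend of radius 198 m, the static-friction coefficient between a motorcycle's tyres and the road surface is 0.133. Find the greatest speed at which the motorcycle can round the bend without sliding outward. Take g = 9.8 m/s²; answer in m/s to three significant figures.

Friction provides the centripetal force on a flat curve. At maximum speed it is at its limiting value: μ_s m g = m v²/r.
Mass cancels: v_max = √(μ_s g r) = √(0.133 × 9.8 × 198) = √258.1 = 16.06 m/s.

16.1 m/s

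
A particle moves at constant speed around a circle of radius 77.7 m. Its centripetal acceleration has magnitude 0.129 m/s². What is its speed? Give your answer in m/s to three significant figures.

3.17 m/s

a_c = v²/r ⇒ v = √(a_c · r) = √(0.129 × 77.7) = √10.02 = 3.166 m/s.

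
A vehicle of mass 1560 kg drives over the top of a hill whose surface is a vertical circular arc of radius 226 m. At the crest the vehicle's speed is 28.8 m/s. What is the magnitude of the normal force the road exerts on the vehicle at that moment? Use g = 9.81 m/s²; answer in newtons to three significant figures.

9580 N

At the crest the centripetal acceleration points downward (toward the centre of the arc), so mg − N = mv²/r.
N = m(g − v²/r) = 1560 × (9.81 − (28.8)²/226) = 1560 × (9.81 − 3.670) = 1560 × 6.140 = 9578 N.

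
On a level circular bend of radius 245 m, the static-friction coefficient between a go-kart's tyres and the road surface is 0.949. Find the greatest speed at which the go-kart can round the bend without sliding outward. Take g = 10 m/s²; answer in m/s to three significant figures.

48.2 m/s

The only inward force on a level bend is static friction, so at the limit f_s = μ_s N = μ_s m g = m v²/r.
Mass cancels: v_max = √(μ_s g r) = √(0.949 × 10.0 × 245) = √2325 = 48.22 m/s.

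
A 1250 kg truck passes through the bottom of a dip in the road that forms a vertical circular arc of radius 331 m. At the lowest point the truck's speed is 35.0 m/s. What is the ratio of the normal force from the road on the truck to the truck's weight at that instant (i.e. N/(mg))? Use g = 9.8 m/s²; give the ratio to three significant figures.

At the bottom, N − mg = mv²/r, so N = m(v²/r + g) and N/(mg) = v²/(rg) + 1 = (35.0)²/(331 × 9.8) + 1 = 0.3776 + 1 = 1.378.

1.38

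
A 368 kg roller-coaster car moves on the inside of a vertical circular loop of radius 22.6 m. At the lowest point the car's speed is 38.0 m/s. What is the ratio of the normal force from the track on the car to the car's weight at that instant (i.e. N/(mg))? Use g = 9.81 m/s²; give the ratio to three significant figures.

At the bottom, N − mg = mv²/r, so N = m(v²/r + g) and N/(mg) = v²/(rg) + 1 = (38.0)²/(22.6 × 9.81) + 1 = 6.513 + 1 = 7.513.

7.51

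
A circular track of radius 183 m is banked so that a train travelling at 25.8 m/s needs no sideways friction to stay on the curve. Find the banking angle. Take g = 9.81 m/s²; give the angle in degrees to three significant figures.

20.3°

For a frictionless banked turn: horizontally N sinθ = mv²/r and vertically N cosθ = mg.
Dividing: tanθ = v²/(r g) = (25.8)²/(183 × 9.81) = 665.6/1795 = 0.3708.
θ = arctan(0.3708) = 20.34°.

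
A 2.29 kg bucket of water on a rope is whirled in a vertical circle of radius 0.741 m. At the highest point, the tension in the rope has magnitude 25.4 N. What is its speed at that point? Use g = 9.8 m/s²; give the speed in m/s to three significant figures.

At the top, T + mg = mv²/r, so v = √(r(T/m + g)) = √(0.741 × (25.4/2.29 + 9.8)) = √(0.741 × 20.89) = √15.48 = 3.935 m/s.

3.93 m/s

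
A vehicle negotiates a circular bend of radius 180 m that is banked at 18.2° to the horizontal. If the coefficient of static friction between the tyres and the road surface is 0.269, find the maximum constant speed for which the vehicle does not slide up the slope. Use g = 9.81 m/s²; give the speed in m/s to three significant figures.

34.0 m/s

At the maximum speed, friction acts down the slope at its limiting value f = μN. Radially (horizontal, toward centre): N sinθ + μN cosθ = mv²/r. Vertically: N cosθ − μN sinθ = mg.
Dividing: v² = r g (sinθ + μcosθ)/(cosθ − μsinθ).
sinθ + μcosθ = 0.3123 + 0.269×0.9500 = 0.5679; cosθ − μsinθ = 0.9500 − 0.269×0.3123 = 0.8660.
v² = 180 × 9.81 × 0.5679/0.8660 = 1158 m²/s², so v = 34.03 m/s.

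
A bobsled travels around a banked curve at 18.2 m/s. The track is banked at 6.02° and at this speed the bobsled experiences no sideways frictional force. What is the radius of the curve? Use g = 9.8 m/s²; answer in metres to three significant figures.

Frictionless banking: tanθ = v²/(rg), so r = v²/(g tanθ).
r = (18.2)²/(9.8 × tan 6.02°) = 331.2/(9.8 × 0.1055) = 331.2/1.033 = 320.5 m.

321 m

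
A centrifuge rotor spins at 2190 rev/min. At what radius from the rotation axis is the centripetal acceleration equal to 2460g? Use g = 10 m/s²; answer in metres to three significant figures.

0.468 m

ω = 2190 rev/min × 2π/60 = 229.3 rad/s.
a_c = ω²r = 2460g ⇒ r = 2460 × 10.0 / (229.3)² = 24600/52600 = 0.4677 m.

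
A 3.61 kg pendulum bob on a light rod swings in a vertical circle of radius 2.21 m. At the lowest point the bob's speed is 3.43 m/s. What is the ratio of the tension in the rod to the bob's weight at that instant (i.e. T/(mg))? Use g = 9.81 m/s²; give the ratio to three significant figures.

At the bottom, T − mg = mv²/r, so T = m(v²/r + g) and T/(mg) = v²/(rg) + 1 = (3.43)²/(2.21 × 9.81) + 1 = 0.5427 + 1 = 1.543.

1.54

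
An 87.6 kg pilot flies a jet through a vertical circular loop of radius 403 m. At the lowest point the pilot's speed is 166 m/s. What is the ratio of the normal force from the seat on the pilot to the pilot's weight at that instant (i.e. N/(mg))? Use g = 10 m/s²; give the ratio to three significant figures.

At the bottom, N − mg = mv²/r, so N = m(v²/r + g) and N/(mg) = v²/(rg) + 1 = (166)²/(403 × 10.0) + 1 = 6.838 + 1 = 7.838.

7.84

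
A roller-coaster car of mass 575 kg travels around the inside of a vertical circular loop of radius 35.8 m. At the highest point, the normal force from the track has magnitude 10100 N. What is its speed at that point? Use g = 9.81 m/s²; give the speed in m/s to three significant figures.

At the top, N + mg = mv²/r, so v = √(r(N/m + g)) = √(35.8 × (10100/575 + 9.81)) = √(35.8 × 27.38) = √980.0 = 31.31 m/s.

31.3 m/s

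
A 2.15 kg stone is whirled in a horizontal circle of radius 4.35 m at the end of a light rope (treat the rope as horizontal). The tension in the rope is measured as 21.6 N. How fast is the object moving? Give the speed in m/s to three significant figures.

6.61 m/s

T = m v²/r ⇒ v = √(T r / m) = √(21.6 × 4.35 / 2.15) = √43.70 = 6.611 m/s.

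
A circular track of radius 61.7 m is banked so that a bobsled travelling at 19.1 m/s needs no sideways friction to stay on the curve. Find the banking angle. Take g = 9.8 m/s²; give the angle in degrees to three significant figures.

31.1°

With no friction, the horizontal component of the normal force provides the centripetal force: N sinθ = mv²/r, while N cosθ = mg vertically.
Dividing: tanθ = v²/(r g) = (19.1)²/(61.7 × 9.8) = 364.8/604.7 = 0.6033.
θ = arctan(0.6033) = 31.10°.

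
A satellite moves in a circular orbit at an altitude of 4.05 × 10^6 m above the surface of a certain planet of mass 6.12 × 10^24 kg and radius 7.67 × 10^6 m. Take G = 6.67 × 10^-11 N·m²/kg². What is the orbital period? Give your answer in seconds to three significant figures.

r = R + h = 7.67 × 10^6 + 4.05 × 10^6 = 1.172 × 10^7 m. Gravity provides the centripetal force: G M m / r² = m v² / r ⇒ v = √(GM/r) = 5902 m/s.
T = 2πr/v = 2π × 1.172 × 10^7 / 5902 = 12480 s.

12500 s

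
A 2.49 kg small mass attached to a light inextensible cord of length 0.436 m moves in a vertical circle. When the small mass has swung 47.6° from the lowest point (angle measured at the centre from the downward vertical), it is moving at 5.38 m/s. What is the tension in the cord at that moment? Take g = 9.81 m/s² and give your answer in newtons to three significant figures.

182 N

Take the radial direction toward the centre of the circle as positive. The component of the weight along the string toward the centre is −mg cos φ (φ measured from the bottom), so Newton's second law along the string gives T − mg cos φ = m v²/r.
cos 47.6° = 0.6743, so T = m(v²/r + g cos φ) = 2.49 × ((5.38)²/0.436 + 9.81 × 0.6743) = 2.49 × (66.39 + (6.615)) = 2.49 × 73.00 = 181.8 N.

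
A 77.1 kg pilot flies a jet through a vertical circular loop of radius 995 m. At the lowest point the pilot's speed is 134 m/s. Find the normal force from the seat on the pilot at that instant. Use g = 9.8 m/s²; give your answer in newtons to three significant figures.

At the lowest point, N points up (toward the centre) and the weight mg points down (away from the centre), so the net inward force is N − mg = mv²/r.
N = m(v²/r + g) = 77.1 × ((134)²/995 + 9.8) = 77.1 × (18.05 + 9.8) = 77.1 × 27.85 = 2147 N.

2150 N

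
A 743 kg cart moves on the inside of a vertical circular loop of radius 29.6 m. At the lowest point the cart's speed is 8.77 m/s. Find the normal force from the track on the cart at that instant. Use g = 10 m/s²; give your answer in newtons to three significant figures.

At the lowest point, N points up (toward the centre) and the weight mg points down (away from the centre), so the net inward force is N − mg = mv²/r.
N = m(v²/r + g) = 743 × ((8.77)²/29.6 + 10.0) = 743 × (2.598 + 10.0) = 743 × 12.60 = 9361 N.

9360 N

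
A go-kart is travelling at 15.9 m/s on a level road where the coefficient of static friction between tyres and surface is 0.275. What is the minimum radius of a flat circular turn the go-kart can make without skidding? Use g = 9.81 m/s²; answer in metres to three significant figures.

93.7 m

At the limit, μ_s m g = m v²/r, so r_min = v²/(μ_s g) = (15.9)²/(0.275 × 9.81) = 252.8/2.698 = 93.71 m.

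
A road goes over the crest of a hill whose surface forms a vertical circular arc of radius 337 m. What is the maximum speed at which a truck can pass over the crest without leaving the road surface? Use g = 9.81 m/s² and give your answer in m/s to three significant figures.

At the crest the centre of the circle is below the truck, so the net downward (centripetal) force is mg − N = mv²/r.
The truck leaves the road when N → 0, giving v_max = √(g r) = √(9.81 × 337) = 57.50 m/s.

57.5 m/s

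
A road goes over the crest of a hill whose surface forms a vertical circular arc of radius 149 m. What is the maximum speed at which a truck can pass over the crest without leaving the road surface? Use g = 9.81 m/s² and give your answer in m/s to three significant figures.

38.2 m/s

At the crest the centre of the circle is below the truck, so the net downward (centripetal) force is mg − N = mv²/r.
The truck leaves the road when N → 0, giving v_max = √(g r) = √(9.81 × 149) = 38.23 m/s.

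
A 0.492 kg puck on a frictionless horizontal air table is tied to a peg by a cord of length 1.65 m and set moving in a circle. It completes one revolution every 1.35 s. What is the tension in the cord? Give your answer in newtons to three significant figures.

17.6 N

v = 2πr/T = 2π × 1.65/1.35 = 7.679 m/s.
The tension is the only horizontal force, so it supplies the full centripetal force: T = m v²/r = 0.492 × (7.679)²/1.65 = 0.492 × 58.97/1.65 = 17.58 N.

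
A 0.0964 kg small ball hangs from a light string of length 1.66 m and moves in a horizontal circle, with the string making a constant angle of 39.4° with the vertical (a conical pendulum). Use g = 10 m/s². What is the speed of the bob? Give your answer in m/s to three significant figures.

2.94 m/s

The radius of the circle is r = L sinθ = 1.66 × sin 39.4° = 1.054 m.
Horizontally T sinθ = mv²/r and vertically T cosθ = mg, so tanθ = v²/(rg).
v = √(r g tanθ) = √(1.054 × 10.0 × 0.8214) = √8.655 = 2.942 m/s.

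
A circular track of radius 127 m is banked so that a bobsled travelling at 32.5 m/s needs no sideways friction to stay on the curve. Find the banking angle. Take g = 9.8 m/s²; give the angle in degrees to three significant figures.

For a frictionless banked turn: horizontally N sinθ = mv²/r and vertically N cosθ = mg.
Dividing: tanθ = v²/(r g) = (32.5)²/(127 × 9.8) = 1056/1245 = 0.8487.
θ = arctan(0.8487) = 40.32°.

40.3°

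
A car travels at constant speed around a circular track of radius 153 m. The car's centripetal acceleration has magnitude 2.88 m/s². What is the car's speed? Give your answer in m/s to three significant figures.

a_c = v²/r ⇒ v = √(a_c · r) = √(2.88 × 153) = √440.6 = 20.99 m/s.

21.0 m/s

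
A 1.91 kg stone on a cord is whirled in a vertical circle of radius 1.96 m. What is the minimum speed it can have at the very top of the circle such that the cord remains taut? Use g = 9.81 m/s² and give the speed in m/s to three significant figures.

At the highest point the centre is directly below, so both the weight and T act inward: T + mg = mv²/r.
At minimum speed T → 0, so mg = mv_min²/r ⇒ v_min = √(g r) = √(9.81 × 1.96) = 4.385 m/s.

4.38 m/s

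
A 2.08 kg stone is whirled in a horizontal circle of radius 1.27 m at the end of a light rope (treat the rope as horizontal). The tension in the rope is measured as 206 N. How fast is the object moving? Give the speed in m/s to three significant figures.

T = m v²/r ⇒ v = √(T r / m) = √(206 × 1.27 / 2.08) = √125.8 = 11.22 m/s.

11.2 m/s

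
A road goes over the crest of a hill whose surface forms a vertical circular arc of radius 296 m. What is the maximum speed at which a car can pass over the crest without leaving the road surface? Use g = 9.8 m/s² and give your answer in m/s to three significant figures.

At the crest the centre of the circle is below the car, so the net downward (centripetal) force is mg − N = mv²/r.
The car leaves the road when N → 0, giving v_max = √(g r) = √(9.8 × 296) = 53.86 m/s.

53.9 m/s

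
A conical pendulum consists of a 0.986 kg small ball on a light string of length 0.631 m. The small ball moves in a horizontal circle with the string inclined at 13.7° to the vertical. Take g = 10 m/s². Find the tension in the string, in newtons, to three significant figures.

Vertically the bob has no acceleration, so T cosθ = mg.
T = mg/cosθ = 0.986 × 10.0 / cos 13.7° = 9.860/0.9715 = 10.15 N.

10.1 N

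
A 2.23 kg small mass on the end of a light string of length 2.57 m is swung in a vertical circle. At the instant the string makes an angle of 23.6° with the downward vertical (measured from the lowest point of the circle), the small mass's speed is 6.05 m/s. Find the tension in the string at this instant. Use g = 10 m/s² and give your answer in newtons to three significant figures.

52.2 N

Take the radial direction toward the centre of the circle as positive. The component of the weight along the string toward the centre is −mg cos φ (φ measured from the bottom), so Newton's second law along the string gives T − mg cos φ = m v²/r.
cos 23.6° = 0.9164, so T = m(v²/r + g cos φ) = 2.23 × ((6.05)²/2.57 + 10.0 × 0.9164) = 2.23 × (14.24 + (9.164)) = 2.23 × 23.41 = 52.20 N.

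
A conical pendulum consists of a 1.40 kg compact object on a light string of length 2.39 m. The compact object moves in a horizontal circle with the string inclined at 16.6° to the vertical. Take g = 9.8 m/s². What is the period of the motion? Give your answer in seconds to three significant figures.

3.04 s

r = L sinθ = 0.6828 m. From T sinθ = mω²r and T cosθ = mg: tanθ = ω²r/g, so ω² = g tanθ / r = g/(L cosθ).
ω = √(g/(L cosθ)) = √(9.8/(2.39 × 0.9583)) = √4.279 = 2.069 rad/s.
Period = 2π/ω = 3.038 s.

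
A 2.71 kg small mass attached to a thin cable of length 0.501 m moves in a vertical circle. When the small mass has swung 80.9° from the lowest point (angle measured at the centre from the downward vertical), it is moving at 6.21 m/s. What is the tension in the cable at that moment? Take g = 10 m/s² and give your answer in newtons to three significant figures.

213 N

Take the radial direction toward the centre of the circle as positive. The component of the weight along the string toward the centre is −mg cos φ (φ measured from the bottom), so Newton's second law along the string gives T − mg cos φ = m v²/r.
cos 80.9° = 0.1582, so T = m(v²/r + g cos φ) = 2.71 × ((6.21)²/0.501 + 10.0 × 0.1582) = 2.71 × (76.97 + (1.582)) = 2.71 × 78.56 = 212.9 N.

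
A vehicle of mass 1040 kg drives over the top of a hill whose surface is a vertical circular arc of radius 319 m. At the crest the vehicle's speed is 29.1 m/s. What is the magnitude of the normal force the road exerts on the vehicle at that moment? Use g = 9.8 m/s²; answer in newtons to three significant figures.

7430 N

At the crest the centripetal acceleration points downward (toward the centre of the arc), so mg − N = mv²/r.
N = m(g − v²/r) = 1040 × (9.8 − (29.1)²/319) = 1040 × (9.8 − 2.655) = 1040 × 7.145 = 7431 N.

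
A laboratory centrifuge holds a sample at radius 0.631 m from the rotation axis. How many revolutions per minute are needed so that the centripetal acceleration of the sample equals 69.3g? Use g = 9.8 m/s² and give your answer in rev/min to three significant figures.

313 rev/min

Require ω²r = 69.3g, so ω = √(69.3 × 9.8/0.631) = 32.81 rad/s.
In rev/min: ω × 60/(2π) = 32.81 × 60/(2π) = 313.3 rev/min.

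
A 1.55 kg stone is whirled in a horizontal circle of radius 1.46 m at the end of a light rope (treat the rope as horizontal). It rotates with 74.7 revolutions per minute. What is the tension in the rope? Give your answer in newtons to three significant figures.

ω = 74.7 rev/min × 2π/60 = 7.823 rad/s, so v = ωr = 7.823 × 1.46 = 11.42 m/s.
The tension is the only horizontal force, so it supplies the full centripetal force: T = m v²/r = 1.55 × (11.42)²/1.46 = 1.55 × 130.4/1.46 = 138.5 N.

138 N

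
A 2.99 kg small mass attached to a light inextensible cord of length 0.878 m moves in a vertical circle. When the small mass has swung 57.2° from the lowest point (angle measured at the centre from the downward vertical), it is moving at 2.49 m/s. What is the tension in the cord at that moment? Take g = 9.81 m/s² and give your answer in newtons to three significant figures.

Take the radial direction toward the centre of the circle as positive. The component of the weight along the string toward the centre is −mg cos φ (φ measured from the bottom), so Newton's second law along the string gives T − mg cos φ = m v²/r.
cos 57.2° = 0.5417, so T = m(v²/r + g cos φ) = 2.99 × ((2.49)²/0.878 + 9.81 × 0.5417) = 2.99 × (7.062 + (5.314)) = 2.99 × 12.38 = 37.00 N.

37.0 N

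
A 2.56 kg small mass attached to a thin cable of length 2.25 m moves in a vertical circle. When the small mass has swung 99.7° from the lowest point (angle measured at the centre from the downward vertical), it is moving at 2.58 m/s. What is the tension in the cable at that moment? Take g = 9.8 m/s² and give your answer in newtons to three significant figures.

3.35 N

Take the radial direction toward the centre of the circle as positive. The component of the weight along the string toward the centre is −mg cos φ (φ measured from the bottom), so Newton's second law along the string gives T − mg cos φ = m v²/r.
cos 99.7° = -0.1685, so T = m(v²/r + g cos φ) = 2.56 × ((2.58)²/2.25 + 9.8 × -0.1685) = 2.56 × (2.958 + (-1.651)) = 2.56 × 1.307 = 3.346 N.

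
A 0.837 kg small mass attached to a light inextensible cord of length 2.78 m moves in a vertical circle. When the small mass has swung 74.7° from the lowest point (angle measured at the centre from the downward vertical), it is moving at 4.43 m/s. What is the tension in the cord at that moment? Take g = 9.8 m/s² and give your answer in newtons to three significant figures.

8.07 N

Take the radial direction toward the centre of the circle as positive. The component of the weight along the string toward the centre is −mg cos φ (φ measured from the bottom), so Newton's second law along the string gives T − mg cos φ = m v²/r.
cos 74.7° = 0.2639, so T = m(v²/r + g cos φ) = 0.837 × ((4.43)²/2.78 + 9.8 × 0.2639) = 0.837 × (7.059 + (2.586)) = 0.837 × 9.645 = 8.073 N.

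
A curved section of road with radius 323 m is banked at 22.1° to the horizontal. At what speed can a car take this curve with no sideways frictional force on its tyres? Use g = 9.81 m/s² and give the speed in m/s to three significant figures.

35.9 m/s

On a frictionless banked curve, N sinθ = mv²/r and N cosθ = mg, so tanθ = v²/(rg).
v = √(r g tanθ) = √(323 × 9.81 × tan 22.1°) = √(323 × 9.81 × 0.4061) = √1287 = 35.87 m/s.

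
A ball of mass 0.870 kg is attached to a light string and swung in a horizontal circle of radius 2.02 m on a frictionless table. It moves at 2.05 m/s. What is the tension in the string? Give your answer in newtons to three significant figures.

1.81 N

The tension is the only horizontal force, so it supplies the full centripetal force: T = m v²/r = 0.870 × (2.050)²/2.02 = 0.870 × 4.202/2.02 = 1.810 N.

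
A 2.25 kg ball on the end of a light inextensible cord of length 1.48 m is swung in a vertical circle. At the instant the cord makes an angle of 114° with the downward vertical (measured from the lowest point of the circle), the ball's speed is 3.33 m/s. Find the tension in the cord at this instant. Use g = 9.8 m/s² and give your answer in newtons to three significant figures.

7.89 N

Take the radial direction toward the centre of the circle as positive. The component of the weight along the string toward the centre is −mg cos φ (φ measured from the bottom), so Newton's second law along the string gives T − mg cos φ = m v²/r.
cos 114° = -0.4067, so T = m(v²/r + g cos φ) = 2.25 × ((3.33)²/1.48 + 9.8 × -0.4067) = 2.25 × (7.493 + (-3.986)) = 2.25 × 3.506 = 7.890 N.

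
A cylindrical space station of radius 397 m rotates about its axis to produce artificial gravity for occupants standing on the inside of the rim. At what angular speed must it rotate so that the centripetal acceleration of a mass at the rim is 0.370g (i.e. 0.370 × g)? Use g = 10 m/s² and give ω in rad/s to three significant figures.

0.0965 rad/s

Centripetal acceleration a_c = ω²r. Setting ω²r = 0.370g:
ω = √(0.370g / r) = √(0.370 × 10.0 / 397) = √0.009320 = 0.09654 rad/s.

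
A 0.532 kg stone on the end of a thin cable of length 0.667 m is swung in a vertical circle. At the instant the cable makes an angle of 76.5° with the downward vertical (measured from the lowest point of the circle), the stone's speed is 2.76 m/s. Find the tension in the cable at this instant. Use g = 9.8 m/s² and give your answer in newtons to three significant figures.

7.29 N

Take the radial direction toward the centre of the circle as positive. The component of the weight along the string toward the centre is −mg cos φ (φ measured from the bottom), so Newton's second law along the string gives T − mg cos φ = m v²/r.
cos 76.5° = 0.2334, so T = m(v²/r + g cos φ) = 0.532 × ((2.76)²/0.667 + 9.8 × 0.2334) = 0.532 × (11.42 + (2.288)) = 0.532 × 13.71 = 7.293 N.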